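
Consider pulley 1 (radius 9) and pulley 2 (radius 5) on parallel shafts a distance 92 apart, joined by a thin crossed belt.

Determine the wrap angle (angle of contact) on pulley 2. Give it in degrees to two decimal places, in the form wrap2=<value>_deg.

crossed belt: β = asin((r1+r2)/C) = asin(14/92) = 8.7529°
wrap1 = wrap2 = π + 2β = 197.5059°

wrap2=197.51_deg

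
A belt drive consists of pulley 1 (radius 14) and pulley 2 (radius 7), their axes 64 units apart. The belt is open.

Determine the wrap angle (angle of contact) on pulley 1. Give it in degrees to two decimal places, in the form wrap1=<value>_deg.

wrap1=192.56_deg

open belt: β = asin((r2−r1)/C) = asin(-7/64) = -6.2793°
wrap1 = π − 2β = 192.5586°
wrap2 = π + 2β = 167.4414°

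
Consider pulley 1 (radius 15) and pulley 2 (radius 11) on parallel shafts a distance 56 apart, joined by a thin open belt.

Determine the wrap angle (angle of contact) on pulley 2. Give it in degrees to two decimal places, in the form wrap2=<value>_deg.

open belt: β = asin((r2−r1)/C) = asin(-4/56) = -4.0960°
wrap1 = π − 2β = 188.1921°
wrap2 = π + 2β = 171.8079°

wrap2=171.81_deg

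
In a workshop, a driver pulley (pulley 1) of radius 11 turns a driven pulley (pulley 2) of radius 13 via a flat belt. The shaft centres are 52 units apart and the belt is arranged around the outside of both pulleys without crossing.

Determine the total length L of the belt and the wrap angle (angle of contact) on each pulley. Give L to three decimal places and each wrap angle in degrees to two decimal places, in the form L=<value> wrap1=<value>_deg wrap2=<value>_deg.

L=179.475 wrap1=175.59_deg wrap2=184.41_deg

open belt: β = asin((r2−r1)/C) = asin(2/52) = 2.2042°
wrap1 = π − 2β = 175.5915°
wrap2 = π + 2β = 184.4085°
tangent length = C·cosβ = 51.9615
L = r1·wrap1 + r2·wrap2 + 2·C·cosβ = 11·3.0647 + 13·3.2185 + 2·51.9615 = 179.4752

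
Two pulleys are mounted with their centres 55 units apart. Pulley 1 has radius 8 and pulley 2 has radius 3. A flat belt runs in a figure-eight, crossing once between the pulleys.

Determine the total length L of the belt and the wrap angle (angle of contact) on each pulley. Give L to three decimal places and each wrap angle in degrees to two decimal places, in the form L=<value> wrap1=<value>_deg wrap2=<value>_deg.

L=146.765 wrap1=203.07_deg wrap2=203.07_deg

crossed belt: β = asin((r1+r2)/C) = asin(11/55) = 11.5370°
wrap1 = wrap2 = π + 2β = 203.0739°
tangent length = C·cosβ = 53.8888
L = (r1+r2)·wrap + 2·C·cosβ = 11·3.5443 + 2·53.8888 = 146.7649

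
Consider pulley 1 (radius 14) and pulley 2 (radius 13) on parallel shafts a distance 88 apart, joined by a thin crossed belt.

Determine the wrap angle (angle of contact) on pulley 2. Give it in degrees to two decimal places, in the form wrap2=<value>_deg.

wrap2=215.74_deg

crossed belt: β = asin((r1+r2)/C) = asin(27/88) = 17.8676°
wrap1 = wrap2 = π + 2β = 215.7352°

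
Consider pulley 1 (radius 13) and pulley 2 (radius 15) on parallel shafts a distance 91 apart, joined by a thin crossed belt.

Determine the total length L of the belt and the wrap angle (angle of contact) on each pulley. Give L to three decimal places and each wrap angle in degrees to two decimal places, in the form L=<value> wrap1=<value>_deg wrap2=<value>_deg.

crossed belt: β = asin((r1+r2)/C) = asin(28/91) = 17.9202°
wrap1 = wrap2 = π + 2β = 215.8404°
tangent length = C·cosβ = 86.5852
L = (r1+r2)·wrap + 2·C·cosβ = 28·3.7671 + 2·86.5852 = 278.6500

L=278.650 wrap1=215.84_deg wrap2=215.84_deg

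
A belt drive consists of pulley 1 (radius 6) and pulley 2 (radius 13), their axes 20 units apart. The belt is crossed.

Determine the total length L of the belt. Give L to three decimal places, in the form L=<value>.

L=119.803

crossed belt: β = asin((r1+r2)/C) = asin(19/20) = 71.8051°
wrap1 = wrap2 = π + 2β = 323.6103°
tangent length = C·cosβ = 6.2450
L = (r1+r2)·wrap + 2·C·cosβ = 19·5.6481 + 2·6.2450 = 119.8032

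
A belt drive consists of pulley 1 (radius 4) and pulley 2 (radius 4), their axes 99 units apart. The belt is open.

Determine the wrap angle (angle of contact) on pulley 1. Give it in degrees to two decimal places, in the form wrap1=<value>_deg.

open belt: β = asin((r2−r1)/C) = asin(0/99) = 0.0000°
wrap1 = π − 2β = 180.0000°
wrap2 = π + 2β = 180.0000°

wrap1=180.00_deg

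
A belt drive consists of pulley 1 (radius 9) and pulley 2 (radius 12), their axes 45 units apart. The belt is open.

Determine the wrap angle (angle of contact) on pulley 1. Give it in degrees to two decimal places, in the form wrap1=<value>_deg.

wrap1=172.35_deg

open belt: β = asin((r2−r1)/C) = asin(3/45) = 3.8226°
wrap1 = π − 2β = 172.3549°
wrap2 = π + 2β = 187.6451°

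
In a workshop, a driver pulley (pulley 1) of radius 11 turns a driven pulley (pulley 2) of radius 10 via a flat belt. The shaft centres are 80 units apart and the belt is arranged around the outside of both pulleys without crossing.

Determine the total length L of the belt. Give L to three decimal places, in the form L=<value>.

L=225.986

open belt: β = asin((r2−r1)/C) = asin(-1/80) = -0.7162°
wrap1 = π − 2β = 181.4324°
wrap2 = π + 2β = 178.5676°
tangent length = C·cosβ = 79.9937
L = r1·wrap1 + r2·wrap2 + 2·C·cosβ = 11·3.1666 + 10·3.1166 + 2·79.9937 = 225.9859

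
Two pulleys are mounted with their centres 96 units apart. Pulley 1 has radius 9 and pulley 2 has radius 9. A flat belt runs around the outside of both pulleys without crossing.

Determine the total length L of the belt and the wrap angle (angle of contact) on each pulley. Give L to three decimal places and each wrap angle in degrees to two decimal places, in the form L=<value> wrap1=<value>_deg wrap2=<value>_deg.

L=248.549 wrap1=180.00_deg wrap2=180.00_deg

open belt: β = asin((r2−r1)/C) = asin(0/96) = 0.0000°
wrap1 = π − 2β = 180.0000°
wrap2 = π + 2β = 180.0000°
tangent length = C·cosβ = 96.0000
L = r1·wrap1 + r2·wrap2 + 2·C·cosβ = 9·3.1416 + 9·3.1416 + 2·96.0000 = 248.5487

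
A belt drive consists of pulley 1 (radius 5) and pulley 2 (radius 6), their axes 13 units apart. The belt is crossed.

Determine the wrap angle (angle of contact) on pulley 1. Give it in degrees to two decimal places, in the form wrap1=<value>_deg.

wrap1=295.59_deg

crossed belt: β = asin((r1+r2)/C) = asin(11/13) = 57.7958°
wrap1 = wrap2 = π + 2β = 295.5915°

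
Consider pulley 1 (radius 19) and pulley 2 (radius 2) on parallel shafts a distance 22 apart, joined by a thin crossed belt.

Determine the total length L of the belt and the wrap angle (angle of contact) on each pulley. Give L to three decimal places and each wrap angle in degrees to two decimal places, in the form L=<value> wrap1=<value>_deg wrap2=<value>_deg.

L=132.350 wrap1=325.32_deg wrap2=325.32_deg

crossed belt: β = asin((r1+r2)/C) = asin(21/22) = 72.6586°
wrap1 = wrap2 = π + 2β = 325.3171°
tangent length = C·cosβ = 6.5574
L = (r1+r2)·wrap + 2·C·cosβ = 21·5.6779 + 2·6.5574 = 132.3498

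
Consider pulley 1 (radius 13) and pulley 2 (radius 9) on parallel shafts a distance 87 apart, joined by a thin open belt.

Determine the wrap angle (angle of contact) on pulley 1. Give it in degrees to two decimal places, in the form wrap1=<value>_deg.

wrap1=185.27_deg

open belt: β = asin((r2−r1)/C) = asin(-4/87) = -2.6352°
wrap1 = π − 2β = 185.2704°
wrap2 = π + 2β = 174.7296°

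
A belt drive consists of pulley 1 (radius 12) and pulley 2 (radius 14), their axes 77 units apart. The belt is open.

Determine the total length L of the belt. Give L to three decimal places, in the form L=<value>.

L=235.733

open belt: β = asin((r2−r1)/C) = asin(2/77) = 1.4884°
wrap1 = π − 2β = 177.0233°
wrap2 = π + 2β = 182.9767°
tangent length = C·cosβ = 76.9740
L = r1·wrap1 + r2·wrap2 + 2·C·cosβ = 12·3.0896 + 14·3.1935 + 2·76.9740 = 235.7334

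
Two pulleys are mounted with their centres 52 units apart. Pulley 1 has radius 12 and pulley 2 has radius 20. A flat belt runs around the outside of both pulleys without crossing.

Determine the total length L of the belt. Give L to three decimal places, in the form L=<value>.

L=205.764

open belt: β = asin((r2−r1)/C) = asin(8/52) = 8.8499°
wrap1 = π − 2β = 162.3002°
wrap2 = π + 2β = 197.6998°
tangent length = C·cosβ = 51.3809
L = r1·wrap1 + r2·wrap2 + 2·C·cosβ = 12·2.8327 + 20·3.4505 + 2·51.3809 = 205.7642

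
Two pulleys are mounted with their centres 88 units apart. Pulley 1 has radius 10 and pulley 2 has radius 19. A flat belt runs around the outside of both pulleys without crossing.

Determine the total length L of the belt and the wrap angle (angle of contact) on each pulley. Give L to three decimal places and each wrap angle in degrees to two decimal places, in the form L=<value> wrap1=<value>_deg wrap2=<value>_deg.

L=268.027 wrap1=168.26_deg wrap2=191.74_deg

open belt: β = asin((r2−r1)/C) = asin(9/88) = 5.8701°
wrap1 = π − 2β = 168.2599°
wrap2 = π + 2β = 191.7401°
tangent length = C·cosβ = 87.5386
L = r1·wrap1 + r2·wrap2 + 2·C·cosβ = 10·2.9367 + 19·3.3465 + 2·87.5386 = 268.0274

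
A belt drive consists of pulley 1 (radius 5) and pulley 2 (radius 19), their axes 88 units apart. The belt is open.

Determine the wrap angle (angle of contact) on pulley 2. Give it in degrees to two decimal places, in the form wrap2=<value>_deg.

open belt: β = asin((r2−r1)/C) = asin(14/88) = 9.1541°
wrap1 = π − 2β = 161.6917°
wrap2 = π + 2β = 198.3083°

wrap2=198.31_deg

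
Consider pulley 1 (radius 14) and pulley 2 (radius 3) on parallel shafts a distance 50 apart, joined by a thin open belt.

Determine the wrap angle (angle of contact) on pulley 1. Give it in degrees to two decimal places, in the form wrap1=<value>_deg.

open belt: β = asin((r2−r1)/C) = asin(-11/50) = -12.7090°
wrap1 = π − 2β = 205.4181°
wrap2 = π + 2β = 154.5819°

wrap1=205.42_deg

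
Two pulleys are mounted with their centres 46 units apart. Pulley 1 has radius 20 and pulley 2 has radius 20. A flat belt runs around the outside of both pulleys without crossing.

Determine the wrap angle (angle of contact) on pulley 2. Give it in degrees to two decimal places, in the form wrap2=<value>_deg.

open belt: β = asin((r2−r1)/C) = asin(0/46) = 0.0000°
wrap1 = π − 2β = 180.0000°
wrap2 = π + 2β = 180.0000°

wrap2=180.00_deg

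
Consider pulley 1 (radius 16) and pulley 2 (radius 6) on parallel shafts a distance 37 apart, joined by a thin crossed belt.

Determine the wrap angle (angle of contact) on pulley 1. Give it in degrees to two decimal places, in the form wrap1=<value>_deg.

crossed belt: β = asin((r1+r2)/C) = asin(22/37) = 36.4837°
wrap1 = wrap2 = π + 2β = 252.9675°

wrap1=252.97_deg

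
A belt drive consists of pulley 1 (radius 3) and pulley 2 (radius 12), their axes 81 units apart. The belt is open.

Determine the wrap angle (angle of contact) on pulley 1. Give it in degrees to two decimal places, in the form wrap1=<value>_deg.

open belt: β = asin((r2−r1)/C) = asin(9/81) = 6.3794°
wrap1 = π − 2β = 167.2413°
wrap2 = π + 2β = 192.7587°

wrap1=167.24_deg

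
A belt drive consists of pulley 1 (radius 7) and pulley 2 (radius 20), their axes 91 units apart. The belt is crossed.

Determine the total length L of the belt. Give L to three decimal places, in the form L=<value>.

crossed belt: β = asin((r1+r2)/C) = asin(27/91) = 17.2597°
wrap1 = wrap2 = π + 2β = 214.5194°
tangent length = C·cosβ = 86.9022
L = (r1+r2)·wrap + 2·C·cosβ = 27·3.7441 + 2·86.9022 = 274.8944

L=274.894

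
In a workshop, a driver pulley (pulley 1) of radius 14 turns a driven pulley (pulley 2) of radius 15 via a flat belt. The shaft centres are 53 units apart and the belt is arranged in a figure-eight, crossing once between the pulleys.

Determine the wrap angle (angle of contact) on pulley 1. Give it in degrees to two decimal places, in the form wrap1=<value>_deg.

wrap1=246.35_deg

crossed belt: β = asin((r1+r2)/C) = asin(29/53) = 33.1731°
wrap1 = wrap2 = π + 2β = 246.3461°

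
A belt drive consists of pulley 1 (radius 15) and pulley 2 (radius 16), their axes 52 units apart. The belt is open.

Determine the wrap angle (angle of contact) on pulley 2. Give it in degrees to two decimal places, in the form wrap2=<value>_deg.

wrap2=182.20_deg

open belt: β = asin((r2−r1)/C) = asin(1/52) = 1.1019°
wrap1 = π − 2β = 177.7962°
wrap2 = π + 2β = 182.2038°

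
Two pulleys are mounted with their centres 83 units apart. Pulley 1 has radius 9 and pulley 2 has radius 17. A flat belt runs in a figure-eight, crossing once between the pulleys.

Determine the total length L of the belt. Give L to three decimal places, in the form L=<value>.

L=255.895

crossed belt: β = asin((r1+r2)/C) = asin(26/83) = 18.2554°
wrap1 = wrap2 = π + 2β = 216.5108°
tangent length = C·cosβ = 78.8226
L = (r1+r2)·wrap + 2·C·cosβ = 26·3.7788 + 2·78.8226 = 255.8946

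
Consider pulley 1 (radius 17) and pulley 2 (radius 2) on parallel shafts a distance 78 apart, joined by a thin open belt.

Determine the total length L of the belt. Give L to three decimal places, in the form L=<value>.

open belt: β = asin((r2−r1)/C) = asin(-15/78) = -11.0875°
wrap1 = π − 2β = 202.1750°
wrap2 = π + 2β = 157.8250°
tangent length = C·cosβ = 76.5441
L = r1·wrap1 + r2·wrap2 + 2·C·cosβ = 17·3.5286 + 2·2.7546 + 2·76.5441 = 218.5839

L=218.584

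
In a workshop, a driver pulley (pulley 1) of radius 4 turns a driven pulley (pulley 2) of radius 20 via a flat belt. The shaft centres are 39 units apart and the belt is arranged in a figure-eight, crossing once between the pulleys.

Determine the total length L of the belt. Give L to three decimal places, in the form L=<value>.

L=168.698

crossed belt: β = asin((r1+r2)/C) = asin(24/39) = 37.9799°
wrap1 = wrap2 = π + 2β = 255.9597°
tangent length = C·cosβ = 30.7409
L = (r1+r2)·wrap + 2·C·cosβ = 24·4.4673 + 2·30.7409 = 168.6979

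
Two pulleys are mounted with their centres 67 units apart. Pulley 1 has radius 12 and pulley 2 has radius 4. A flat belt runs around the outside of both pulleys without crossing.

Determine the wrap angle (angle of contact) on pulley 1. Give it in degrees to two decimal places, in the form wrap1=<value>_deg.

open belt: β = asin((r2−r1)/C) = asin(-8/67) = -6.8576°
wrap1 = π − 2β = 193.7153°
wrap2 = π + 2β = 166.2847°

wrap1=193.72_deg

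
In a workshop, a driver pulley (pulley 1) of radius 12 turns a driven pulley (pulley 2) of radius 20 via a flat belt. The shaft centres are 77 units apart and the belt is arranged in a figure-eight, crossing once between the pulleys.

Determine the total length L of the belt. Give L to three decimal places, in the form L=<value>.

L=268.032

crossed belt: β = asin((r1+r2)/C) = asin(32/77) = 24.5561°
wrap1 = wrap2 = π + 2β = 229.1123°
tangent length = C·cosβ = 70.0357
L = (r1+r2)·wrap + 2·C·cosβ = 32·3.9988 + 2·70.0357 = 268.0318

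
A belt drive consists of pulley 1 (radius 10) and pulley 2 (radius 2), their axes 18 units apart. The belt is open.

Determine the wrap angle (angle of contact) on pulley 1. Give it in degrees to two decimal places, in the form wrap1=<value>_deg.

open belt: β = asin((r2−r1)/C) = asin(-8/18) = -26.3878°
wrap1 = π − 2β = 232.7756°
wrap2 = π + 2β = 127.2244°

wrap1=232.78_deg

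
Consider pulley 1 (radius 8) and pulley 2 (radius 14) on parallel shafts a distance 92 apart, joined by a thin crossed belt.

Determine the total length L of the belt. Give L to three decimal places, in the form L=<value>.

L=258.401

crossed belt: β = asin((r1+r2)/C) = asin(22/92) = 13.8352°
wrap1 = wrap2 = π + 2β = 207.6704°
tangent length = C·cosβ = 89.3308
L = (r1+r2)·wrap + 2·C·cosβ = 22·3.6245 + 2·89.3308 = 258.4014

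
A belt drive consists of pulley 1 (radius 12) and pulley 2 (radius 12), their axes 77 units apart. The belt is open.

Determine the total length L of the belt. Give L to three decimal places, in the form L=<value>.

L=229.398

open belt: β = asin((r2−r1)/C) = asin(0/77) = 0.0000°
wrap1 = π − 2β = 180.0000°
wrap2 = π + 2β = 180.0000°
tangent length = C·cosβ = 77.0000
L = r1·wrap1 + r2·wrap2 + 2·C·cosβ = 12·3.1416 + 12·3.1416 + 2·77.0000 = 229.3982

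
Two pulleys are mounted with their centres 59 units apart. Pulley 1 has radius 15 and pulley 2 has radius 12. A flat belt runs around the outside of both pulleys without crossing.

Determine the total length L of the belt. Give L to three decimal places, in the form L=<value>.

open belt: β = asin((r2−r1)/C) = asin(-3/59) = -2.9146°
wrap1 = π − 2β = 185.8292°
wrap2 = π + 2β = 174.1708°
tangent length = C·cosβ = 58.9237
L = r1·wrap1 + r2·wrap2 + 2·C·cosβ = 15·3.2433 + 12·3.0399 + 2·58.9237 = 202.9756

L=202.976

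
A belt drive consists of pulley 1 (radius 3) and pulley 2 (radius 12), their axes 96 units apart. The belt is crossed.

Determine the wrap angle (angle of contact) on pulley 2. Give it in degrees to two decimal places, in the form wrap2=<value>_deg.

wrap2=197.98_deg

crossed belt: β = asin((r1+r2)/C) = asin(15/96) = 8.9893°
wrap1 = wrap2 = π + 2β = 197.9786°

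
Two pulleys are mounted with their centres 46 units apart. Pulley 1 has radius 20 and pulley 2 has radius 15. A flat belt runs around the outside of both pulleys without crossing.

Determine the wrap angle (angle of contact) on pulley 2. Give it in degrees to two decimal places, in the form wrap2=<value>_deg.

wrap2=167.52_deg

open belt: β = asin((r2−r1)/C) = asin(-5/46) = -6.2401°
wrap1 = π − 2β = 192.4803°
wrap2 = π + 2β = 167.5197°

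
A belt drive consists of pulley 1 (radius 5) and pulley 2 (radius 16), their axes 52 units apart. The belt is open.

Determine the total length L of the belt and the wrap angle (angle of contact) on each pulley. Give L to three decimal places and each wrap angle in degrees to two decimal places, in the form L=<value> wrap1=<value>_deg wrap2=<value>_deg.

L=172.309 wrap1=155.57_deg wrap2=204.43_deg

open belt: β = asin((r2−r1)/C) = asin(11/52) = 12.2125°
wrap1 = π − 2β = 155.5749°
wrap2 = π + 2β = 204.4251°
tangent length = C·cosβ = 50.8232
L = r1·wrap1 + r2·wrap2 + 2·C·cosβ = 5·2.7153 + 16·3.5679 + 2·50.8232 = 172.3092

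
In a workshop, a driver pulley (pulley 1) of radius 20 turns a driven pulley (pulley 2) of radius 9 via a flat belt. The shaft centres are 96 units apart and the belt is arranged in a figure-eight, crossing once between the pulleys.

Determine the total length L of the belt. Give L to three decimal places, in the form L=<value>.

crossed belt: β = asin((r1+r2)/C) = asin(29/96) = 17.5828°
wrap1 = wrap2 = π + 2β = 215.1656°
tangent length = C·cosβ = 91.5150
L = (r1+r2)·wrap + 2·C·cosβ = 29·3.7553 + 2·91.5150 = 291.9351

L=291.935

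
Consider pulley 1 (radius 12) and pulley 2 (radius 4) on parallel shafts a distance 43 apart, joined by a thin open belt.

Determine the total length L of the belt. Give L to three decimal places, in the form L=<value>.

open belt: β = asin((r2−r1)/C) = asin(-8/43) = -10.7222°
wrap1 = π − 2β = 201.4443°
wrap2 = π + 2β = 158.5557°
tangent length = C·cosβ = 42.2493
L = r1·wrap1 + r2·wrap2 + 2·C·cosβ = 12·3.5159 + 4·2.7673 + 2·42.2493 = 137.7582

L=137.758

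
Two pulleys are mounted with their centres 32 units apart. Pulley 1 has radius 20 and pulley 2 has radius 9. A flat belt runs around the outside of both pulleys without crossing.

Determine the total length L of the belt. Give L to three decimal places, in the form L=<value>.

L=158.926

open belt: β = asin((r2−r1)/C) = asin(-11/32) = -20.1055°
wrap1 = π − 2β = 220.2110°
wrap2 = π + 2β = 139.7890°
tangent length = C·cosβ = 30.0500
L = r1·wrap1 + r2·wrap2 + 2·C·cosβ = 20·3.8434 + 9·2.4398 + 2·30.0500 = 158.9261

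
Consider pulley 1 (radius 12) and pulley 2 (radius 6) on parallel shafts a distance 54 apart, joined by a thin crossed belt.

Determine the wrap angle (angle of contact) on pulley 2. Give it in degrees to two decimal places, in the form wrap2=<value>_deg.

wrap2=218.94_deg

crossed belt: β = asin((r1+r2)/C) = asin(18/54) = 19.4712°
wrap1 = wrap2 = π + 2β = 218.9424°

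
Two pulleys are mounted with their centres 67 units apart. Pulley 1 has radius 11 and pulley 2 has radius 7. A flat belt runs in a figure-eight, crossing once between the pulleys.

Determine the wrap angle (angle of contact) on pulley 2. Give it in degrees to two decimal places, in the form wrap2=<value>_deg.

crossed belt: β = asin((r1+r2)/C) = asin(18/67) = 15.5843°
wrap1 = wrap2 = π + 2β = 211.1687°

wrap2=211.17_deg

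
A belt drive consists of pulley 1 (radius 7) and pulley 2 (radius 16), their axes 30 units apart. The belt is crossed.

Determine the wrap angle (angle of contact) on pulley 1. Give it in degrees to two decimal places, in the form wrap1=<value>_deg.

wrap1=280.11_deg

crossed belt: β = asin((r1+r2)/C) = asin(23/30) = 50.0555°
wrap1 = wrap2 = π + 2β = 280.1110°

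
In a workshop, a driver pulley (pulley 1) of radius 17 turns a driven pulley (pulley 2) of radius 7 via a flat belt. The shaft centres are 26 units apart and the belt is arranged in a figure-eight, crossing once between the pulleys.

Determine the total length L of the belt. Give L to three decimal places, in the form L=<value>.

crossed belt: β = asin((r1+r2)/C) = asin(24/26) = 67.3801°
wrap1 = wrap2 = π + 2β = 314.7603°
tangent length = C·cosβ = 10.0000
L = (r1+r2)·wrap + 2·C·cosβ = 24·5.4936 + 2·10.0000 = 151.8465

L=151.846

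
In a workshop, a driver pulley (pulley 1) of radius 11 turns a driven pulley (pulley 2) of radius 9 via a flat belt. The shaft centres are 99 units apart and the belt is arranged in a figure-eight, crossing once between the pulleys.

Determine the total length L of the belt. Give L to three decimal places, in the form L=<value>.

L=264.886

crossed belt: β = asin((r1+r2)/C) = asin(20/99) = 11.6551°
wrap1 = wrap2 = π + 2β = 203.3102°
tangent length = C·cosβ = 96.9588
L = (r1+r2)·wrap + 2·C·cosβ = 20·3.5484 + 2·96.9588 = 264.8862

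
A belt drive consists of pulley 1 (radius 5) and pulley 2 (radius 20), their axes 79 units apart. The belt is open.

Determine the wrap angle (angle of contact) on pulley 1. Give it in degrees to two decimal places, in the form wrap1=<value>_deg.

wrap1=158.11_deg

open belt: β = asin((r2−r1)/C) = asin(15/79) = 10.9454°
wrap1 = π − 2β = 158.1092°
wrap2 = π + 2β = 201.8908°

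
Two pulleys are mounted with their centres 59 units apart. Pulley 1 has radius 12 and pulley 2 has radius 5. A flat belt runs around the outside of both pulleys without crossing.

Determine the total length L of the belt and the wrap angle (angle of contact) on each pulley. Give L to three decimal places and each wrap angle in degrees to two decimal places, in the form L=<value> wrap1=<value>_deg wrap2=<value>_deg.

L=172.239 wrap1=193.63_deg wrap2=166.37_deg

open belt: β = asin((r2−r1)/C) = asin(-7/59) = -6.8139°
wrap1 = π − 2β = 193.6277°
wrap2 = π + 2β = 166.3723°
tangent length = C·cosβ = 58.5833
L = r1·wrap1 + r2·wrap2 + 2·C·cosβ = 12·3.3794 + 5·2.9037 + 2·58.5833 = 172.2386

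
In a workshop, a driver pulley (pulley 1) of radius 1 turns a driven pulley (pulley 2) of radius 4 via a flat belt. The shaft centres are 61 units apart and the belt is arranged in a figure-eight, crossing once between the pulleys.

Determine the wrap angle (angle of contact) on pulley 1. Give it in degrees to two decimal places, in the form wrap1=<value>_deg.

wrap1=189.40_deg

crossed belt: β = asin((r1+r2)/C) = asin(5/61) = 4.7017°
wrap1 = wrap2 = π + 2β = 189.4033°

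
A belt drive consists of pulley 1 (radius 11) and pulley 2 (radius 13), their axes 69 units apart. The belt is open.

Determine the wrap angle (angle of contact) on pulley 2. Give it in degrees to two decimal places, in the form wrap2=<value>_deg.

open belt: β = asin((r2−r1)/C) = asin(2/69) = 1.6610°
wrap1 = π − 2β = 176.6780°
wrap2 = π + 2β = 183.3220°

wrap2=183.32_deg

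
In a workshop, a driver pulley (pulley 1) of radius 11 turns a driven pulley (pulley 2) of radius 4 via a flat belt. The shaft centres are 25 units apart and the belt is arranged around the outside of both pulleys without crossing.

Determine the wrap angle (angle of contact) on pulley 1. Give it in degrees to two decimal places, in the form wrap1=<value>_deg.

wrap1=212.52_deg

open belt: β = asin((r2−r1)/C) = asin(-7/25) = -16.2602°
wrap1 = π − 2β = 212.5204°
wrap2 = π + 2β = 147.4796°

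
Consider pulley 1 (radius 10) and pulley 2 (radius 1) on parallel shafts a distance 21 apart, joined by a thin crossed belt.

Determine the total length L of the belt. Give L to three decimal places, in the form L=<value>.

crossed belt: β = asin((r1+r2)/C) = asin(11/21) = 31.5881°
wrap1 = wrap2 = π + 2β = 243.1763°
tangent length = C·cosβ = 17.8885
L = (r1+r2)·wrap + 2·C·cosβ = 11·4.2442 + 2·17.8885 = 82.4636

L=82.464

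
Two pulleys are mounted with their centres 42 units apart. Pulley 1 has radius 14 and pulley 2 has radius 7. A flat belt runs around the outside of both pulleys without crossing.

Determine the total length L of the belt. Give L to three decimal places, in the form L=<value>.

L=151.143

open belt: β = asin((r2−r1)/C) = asin(-7/42) = -9.5941°
wrap1 = π − 2β = 199.1881°
wrap2 = π + 2β = 160.8119°
tangent length = C·cosβ = 41.4126
L = r1·wrap1 + r2·wrap2 + 2·C·cosβ = 14·3.4765 + 7·2.8067 + 2·41.4126 = 151.1428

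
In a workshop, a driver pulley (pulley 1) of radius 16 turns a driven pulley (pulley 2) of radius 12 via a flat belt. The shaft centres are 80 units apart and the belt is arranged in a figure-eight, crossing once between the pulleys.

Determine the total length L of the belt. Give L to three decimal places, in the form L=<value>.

crossed belt: β = asin((r1+r2)/C) = asin(28/80) = 20.4873°
wrap1 = wrap2 = π + 2β = 220.9746°
tangent length = C·cosβ = 74.9400
L = (r1+r2)·wrap + 2·C·cosβ = 28·3.8567 + 2·74.9400 = 257.8685

L=257.869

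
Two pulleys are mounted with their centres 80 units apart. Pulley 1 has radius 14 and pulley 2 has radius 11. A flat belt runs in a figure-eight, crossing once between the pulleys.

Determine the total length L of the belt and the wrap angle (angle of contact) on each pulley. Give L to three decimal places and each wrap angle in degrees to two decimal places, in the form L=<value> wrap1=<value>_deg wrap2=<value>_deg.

crossed belt: β = asin((r1+r2)/C) = asin(25/80) = 18.2100°
wrap1 = wrap2 = π + 2β = 216.4199°
tangent length = C·cosβ = 75.9934
L = (r1+r2)·wrap + 2·C·cosβ = 25·3.7772 + 2·75.9934 = 246.4178

L=246.418 wrap1=216.42_deg wrap2=216.42_deg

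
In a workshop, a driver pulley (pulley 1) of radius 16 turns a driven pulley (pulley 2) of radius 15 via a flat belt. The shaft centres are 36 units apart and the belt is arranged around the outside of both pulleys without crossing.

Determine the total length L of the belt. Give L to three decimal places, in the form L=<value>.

L=169.417

open belt: β = asin((r2−r1)/C) = asin(-1/36) = -1.5918°
wrap1 = π − 2β = 183.1835°
wrap2 = π + 2β = 176.8165°
tangent length = C·cosβ = 35.9861
L = r1·wrap1 + r2·wrap2 + 2·C·cosβ = 16·3.1972 + 15·3.0860 + 2·35.9861 = 169.4172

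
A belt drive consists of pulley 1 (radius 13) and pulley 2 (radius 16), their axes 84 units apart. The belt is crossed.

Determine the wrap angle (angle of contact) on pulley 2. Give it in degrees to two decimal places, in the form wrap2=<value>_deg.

crossed belt: β = asin((r1+r2)/C) = asin(29/84) = 20.1963°
wrap1 = wrap2 = π + 2β = 220.3927°

wrap2=220.39_deg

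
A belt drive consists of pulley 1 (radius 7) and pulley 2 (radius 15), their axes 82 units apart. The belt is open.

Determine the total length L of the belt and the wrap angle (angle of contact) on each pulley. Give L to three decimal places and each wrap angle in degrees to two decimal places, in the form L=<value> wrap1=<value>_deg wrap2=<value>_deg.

L=233.896 wrap1=168.80_deg wrap2=191.20_deg

open belt: β = asin((r2−r1)/C) = asin(8/82) = 5.5987°
wrap1 = π − 2β = 168.8025°
wrap2 = π + 2β = 191.1975°
tangent length = C·cosβ = 81.6088
L = r1·wrap1 + r2·wrap2 + 2·C·cosβ = 7·2.9462 + 15·3.3370 + 2·81.6088 = 233.8961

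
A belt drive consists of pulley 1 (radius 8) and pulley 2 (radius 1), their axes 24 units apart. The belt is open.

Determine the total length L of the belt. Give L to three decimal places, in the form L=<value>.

L=78.331

open belt: β = asin((r2−r1)/C) = asin(-7/24) = -16.9578°
wrap1 = π − 2β = 213.9155°
wrap2 = π + 2β = 146.0845°
tangent length = C·cosβ = 22.9565
L = r1·wrap1 + r2·wrap2 + 2·C·cosβ = 8·3.7335 + 1·2.5497 + 2·22.9565 = 78.3309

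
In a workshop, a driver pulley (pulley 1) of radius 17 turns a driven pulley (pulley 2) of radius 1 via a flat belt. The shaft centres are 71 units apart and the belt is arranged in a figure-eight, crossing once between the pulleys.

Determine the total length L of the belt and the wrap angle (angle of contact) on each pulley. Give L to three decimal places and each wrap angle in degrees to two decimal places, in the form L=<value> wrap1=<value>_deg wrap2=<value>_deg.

crossed belt: β = asin((r1+r2)/C) = asin(18/71) = 14.6860°
wrap1 = wrap2 = π + 2β = 209.3719°
tangent length = C·cosβ = 68.6804
L = (r1+r2)·wrap + 2·C·cosβ = 18·3.6542 + 2·68.6804 = 203.1370

L=203.137 wrap1=209.37_deg wrap2=209.37_deg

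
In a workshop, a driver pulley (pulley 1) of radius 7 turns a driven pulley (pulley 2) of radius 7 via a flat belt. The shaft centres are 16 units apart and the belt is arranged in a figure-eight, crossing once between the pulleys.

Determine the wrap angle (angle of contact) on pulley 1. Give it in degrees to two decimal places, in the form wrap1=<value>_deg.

wrap1=302.09_deg

crossed belt: β = asin((r1+r2)/C) = asin(14/16) = 61.0450°
wrap1 = wrap2 = π + 2β = 302.0900°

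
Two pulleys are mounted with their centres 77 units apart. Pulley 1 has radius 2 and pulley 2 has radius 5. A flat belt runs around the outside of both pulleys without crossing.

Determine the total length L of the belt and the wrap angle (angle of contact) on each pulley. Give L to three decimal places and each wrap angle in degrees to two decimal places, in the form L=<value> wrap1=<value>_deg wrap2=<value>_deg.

L=176.108 wrap1=175.53_deg wrap2=184.47_deg

open belt: β = asin((r2−r1)/C) = asin(3/77) = 2.2329°
wrap1 = π − 2β = 175.5343°
wrap2 = π + 2β = 184.4657°
tangent length = C·cosβ = 76.9415
L = r1·wrap1 + r2·wrap2 + 2·C·cosβ = 2·3.0637 + 5·3.2195 + 2·76.9415 = 176.1080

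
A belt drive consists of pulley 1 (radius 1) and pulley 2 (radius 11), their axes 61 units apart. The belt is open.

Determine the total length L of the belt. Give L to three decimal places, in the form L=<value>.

open belt: β = asin((r2−r1)/C) = asin(10/61) = 9.4353°
wrap1 = π − 2β = 161.1293°
wrap2 = π + 2β = 198.8707°
tangent length = C·cosβ = 60.1747
L = r1·wrap1 + r2·wrap2 + 2·C·cosβ = 1·2.8122 + 11·3.4709 + 2·60.1747 = 161.3422

L=161.342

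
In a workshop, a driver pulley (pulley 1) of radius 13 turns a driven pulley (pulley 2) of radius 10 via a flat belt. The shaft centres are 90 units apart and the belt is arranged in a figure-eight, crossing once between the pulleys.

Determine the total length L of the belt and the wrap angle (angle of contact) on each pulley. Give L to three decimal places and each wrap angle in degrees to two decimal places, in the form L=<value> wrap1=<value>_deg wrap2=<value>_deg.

L=258.167 wrap1=209.61_deg wrap2=209.61_deg

crossed belt: β = asin((r1+r2)/C) = asin(23/90) = 14.8065°
wrap1 = wrap2 = π + 2β = 209.6130°
tangent length = C·cosβ = 87.0115
L = (r1+r2)·wrap + 2·C·cosβ = 23·3.6584 + 2·87.0115 = 258.1670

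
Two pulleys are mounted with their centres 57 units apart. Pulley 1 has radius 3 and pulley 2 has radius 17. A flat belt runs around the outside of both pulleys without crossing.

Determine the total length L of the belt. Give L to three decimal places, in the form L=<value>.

L=180.288

open belt: β = asin((r2−r1)/C) = asin(14/57) = 14.2181°
wrap1 = π − 2β = 151.5638°
wrap2 = π + 2β = 208.4362°
tangent length = C·cosβ = 55.2540
L = r1·wrap1 + r2·wrap2 + 2·C·cosβ = 3·2.6453 + 17·3.6379 + 2·55.2540 = 180.2881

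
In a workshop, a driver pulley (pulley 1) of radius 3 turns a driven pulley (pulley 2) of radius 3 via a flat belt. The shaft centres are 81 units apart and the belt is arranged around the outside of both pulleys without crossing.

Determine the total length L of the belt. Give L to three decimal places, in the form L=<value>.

L=180.850

open belt: β = asin((r2−r1)/C) = asin(0/81) = 0.0000°
wrap1 = π − 2β = 180.0000°
wrap2 = π + 2β = 180.0000°
tangent length = C·cosβ = 81.0000
L = r1·wrap1 + r2·wrap2 + 2·C·cosβ = 3·3.1416 + 3·3.1416 + 2·81.0000 = 180.8496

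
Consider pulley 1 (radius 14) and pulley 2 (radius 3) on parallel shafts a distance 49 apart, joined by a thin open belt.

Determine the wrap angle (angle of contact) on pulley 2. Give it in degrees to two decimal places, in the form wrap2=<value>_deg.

open belt: β = asin((r2−r1)/C) = asin(-11/49) = -12.9729°
wrap1 = π − 2β = 205.9458°
wrap2 = π + 2β = 154.0542°

wrap2=154.05_deg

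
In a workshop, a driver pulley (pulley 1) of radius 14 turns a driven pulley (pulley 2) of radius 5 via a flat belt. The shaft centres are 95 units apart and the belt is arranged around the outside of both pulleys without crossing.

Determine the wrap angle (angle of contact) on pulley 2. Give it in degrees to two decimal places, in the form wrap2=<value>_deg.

open belt: β = asin((r2−r1)/C) = asin(-9/95) = -5.4362°
wrap1 = π − 2β = 190.8723°
wrap2 = π + 2β = 169.1277°

wrap2=169.13_deg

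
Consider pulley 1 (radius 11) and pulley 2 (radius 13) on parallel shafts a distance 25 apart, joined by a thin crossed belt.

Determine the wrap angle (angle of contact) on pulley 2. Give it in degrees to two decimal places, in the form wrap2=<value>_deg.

crossed belt: β = asin((r1+r2)/C) = asin(24/25) = 73.7398°
wrap1 = wrap2 = π + 2β = 327.4796°

wrap2=327.48_deg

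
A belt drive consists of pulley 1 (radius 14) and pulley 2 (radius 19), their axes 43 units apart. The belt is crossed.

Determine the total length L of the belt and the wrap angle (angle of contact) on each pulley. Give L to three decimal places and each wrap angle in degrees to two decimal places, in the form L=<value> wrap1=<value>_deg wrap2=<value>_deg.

L=216.548 wrap1=280.25_deg wrap2=280.25_deg

crossed belt: β = asin((r1+r2)/C) = asin(33/43) = 50.1247°
wrap1 = wrap2 = π + 2β = 280.2494°
tangent length = C·cosβ = 27.5681
L = (r1+r2)·wrap + 2·C·cosβ = 33·4.8913 + 2·27.5681 = 216.5483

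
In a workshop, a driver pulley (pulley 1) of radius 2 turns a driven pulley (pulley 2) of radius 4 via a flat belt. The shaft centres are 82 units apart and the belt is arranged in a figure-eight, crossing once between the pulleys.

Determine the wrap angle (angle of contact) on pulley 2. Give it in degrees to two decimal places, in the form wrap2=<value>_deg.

crossed belt: β = asin((r1+r2)/C) = asin(6/82) = 4.1961°
wrap1 = wrap2 = π + 2β = 188.3922°

wrap2=188.39_deg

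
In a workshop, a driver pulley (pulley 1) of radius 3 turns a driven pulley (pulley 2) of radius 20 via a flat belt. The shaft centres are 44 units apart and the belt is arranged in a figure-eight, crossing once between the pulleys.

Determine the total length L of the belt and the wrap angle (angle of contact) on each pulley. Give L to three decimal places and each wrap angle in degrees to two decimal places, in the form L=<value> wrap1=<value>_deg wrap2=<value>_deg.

L=172.579 wrap1=243.03_deg wrap2=243.03_deg

crossed belt: β = asin((r1+r2)/C) = asin(23/44) = 31.5154°
wrap1 = wrap2 = π + 2β = 243.0307°
tangent length = C·cosβ = 37.5100
L = (r1+r2)·wrap + 2·C·cosβ = 23·4.2417 + 2·37.5100 = 172.5788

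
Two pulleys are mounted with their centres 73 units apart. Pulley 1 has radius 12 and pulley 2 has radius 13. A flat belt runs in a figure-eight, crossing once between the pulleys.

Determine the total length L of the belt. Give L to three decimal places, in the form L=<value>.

L=233.188

crossed belt: β = asin((r1+r2)/C) = asin(25/73) = 20.0272°
wrap1 = wrap2 = π + 2β = 220.0543°
tangent length = C·cosβ = 68.5857
L = (r1+r2)·wrap + 2·C·cosβ = 25·3.8407 + 2·68.5857 = 233.1882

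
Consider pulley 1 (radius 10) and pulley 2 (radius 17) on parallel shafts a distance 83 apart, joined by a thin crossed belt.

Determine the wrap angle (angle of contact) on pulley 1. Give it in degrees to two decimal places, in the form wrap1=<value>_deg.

crossed belt: β = asin((r1+r2)/C) = asin(27/83) = 18.9838°
wrap1 = wrap2 = π + 2β = 217.9676°

wrap1=217.97_deg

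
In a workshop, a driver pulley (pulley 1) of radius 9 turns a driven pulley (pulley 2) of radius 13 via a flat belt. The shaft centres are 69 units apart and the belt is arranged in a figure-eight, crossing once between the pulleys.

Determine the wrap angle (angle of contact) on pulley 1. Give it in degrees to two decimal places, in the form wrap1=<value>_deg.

crossed belt: β = asin((r1+r2)/C) = asin(22/69) = 18.5928°
wrap1 = wrap2 = π + 2β = 217.1856°

wrap1=217.19_deg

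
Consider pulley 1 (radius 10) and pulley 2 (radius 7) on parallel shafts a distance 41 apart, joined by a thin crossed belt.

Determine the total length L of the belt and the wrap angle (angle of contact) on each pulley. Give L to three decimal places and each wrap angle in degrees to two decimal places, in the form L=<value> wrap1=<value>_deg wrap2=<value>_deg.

crossed belt: β = asin((r1+r2)/C) = asin(17/41) = 24.4963°
wrap1 = wrap2 = π + 2β = 228.9926°
tangent length = C·cosβ = 37.3095
L = (r1+r2)·wrap + 2·C·cosβ = 17·3.9967 + 2·37.3095 = 142.5625

L=142.562 wrap1=228.99_deg wrap2=228.99_deg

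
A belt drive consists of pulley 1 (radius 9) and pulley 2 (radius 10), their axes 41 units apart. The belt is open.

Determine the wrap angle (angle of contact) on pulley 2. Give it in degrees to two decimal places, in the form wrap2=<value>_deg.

wrap2=182.80_deg

open belt: β = asin((r2−r1)/C) = asin(1/41) = 1.3976°
wrap1 = π − 2β = 177.2048°
wrap2 = π + 2β = 182.7952°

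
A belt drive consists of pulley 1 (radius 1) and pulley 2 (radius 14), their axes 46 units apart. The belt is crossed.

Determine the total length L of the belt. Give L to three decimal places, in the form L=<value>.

L=144.060

crossed belt: β = asin((r1+r2)/C) = asin(15/46) = 19.0314°
wrap1 = wrap2 = π + 2β = 218.0629°
tangent length = C·cosβ = 43.4856
L = (r1+r2)·wrap + 2·C·cosβ = 15·3.8059 + 2·43.4856 = 144.0600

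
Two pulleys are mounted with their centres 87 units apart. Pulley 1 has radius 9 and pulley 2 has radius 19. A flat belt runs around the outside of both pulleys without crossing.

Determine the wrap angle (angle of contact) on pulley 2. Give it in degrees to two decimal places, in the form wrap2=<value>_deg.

open belt: β = asin((r2−r1)/C) = asin(10/87) = 6.6003°
wrap1 = π − 2β = 166.7994°
wrap2 = π + 2β = 193.2006°

wrap2=193.20_deg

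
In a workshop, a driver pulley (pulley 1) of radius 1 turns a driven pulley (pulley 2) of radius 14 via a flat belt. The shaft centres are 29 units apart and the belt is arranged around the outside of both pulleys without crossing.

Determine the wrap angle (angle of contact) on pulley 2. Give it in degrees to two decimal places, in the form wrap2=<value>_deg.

open belt: β = asin((r2−r1)/C) = asin(13/29) = 26.6331°
wrap1 = π − 2β = 126.7338°
wrap2 = π + 2β = 233.2662°

wrap2=233.27_deg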